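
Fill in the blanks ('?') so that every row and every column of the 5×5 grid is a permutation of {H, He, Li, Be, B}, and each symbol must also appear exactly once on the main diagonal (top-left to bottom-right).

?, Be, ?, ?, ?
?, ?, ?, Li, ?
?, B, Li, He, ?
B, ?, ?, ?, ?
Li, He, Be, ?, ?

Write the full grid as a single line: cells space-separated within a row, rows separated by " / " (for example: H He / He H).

He Be H B Li / Be H B Li He / H B Li He Be / B Li He Be H / Li He Be H B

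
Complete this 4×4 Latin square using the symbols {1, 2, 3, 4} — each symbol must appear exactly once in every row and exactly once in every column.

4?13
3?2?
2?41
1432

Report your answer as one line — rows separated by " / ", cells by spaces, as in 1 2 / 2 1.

4 2 1 3 / 3 1 2 4 / 2 3 4 1 / 1 4 3 2

row 1 has {1,3,4}; column 2 has {4} — only 2 is left for (r1,c2).
row 2 has {2,3}; column 2 has {2,4} — only 1 is left for (r2,c2).
row 2 has {1,2,3}; column 4 has {1,2,3} — only 4 is left for (r2,c4).
row 3 has {1,2,4}; column 2 has {1,2,4} — only 3 is left for (r3,c2).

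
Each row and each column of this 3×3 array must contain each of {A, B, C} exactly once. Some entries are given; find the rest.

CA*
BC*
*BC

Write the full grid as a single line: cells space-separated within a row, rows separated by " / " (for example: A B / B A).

C A B / B C A / A B C

(r1,c3) = B
(r2,c3) = A
(r3,c1) = A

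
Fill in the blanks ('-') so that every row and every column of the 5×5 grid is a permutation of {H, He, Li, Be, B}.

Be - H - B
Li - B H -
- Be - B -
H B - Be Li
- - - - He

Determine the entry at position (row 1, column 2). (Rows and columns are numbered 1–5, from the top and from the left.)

Li

(r2,c2) = He
(r2,c5) = Be
(r3,c1) = He
(r3,c3) = Li
(r3,c5) = H
(r4,c3) = He
(r5,c1) = B
(r5,c3) = Be
(r5,c4) = Li
(r1,c2) = Li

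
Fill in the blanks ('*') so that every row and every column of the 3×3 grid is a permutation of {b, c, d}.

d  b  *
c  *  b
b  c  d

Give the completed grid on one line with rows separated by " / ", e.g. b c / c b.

At row 1, column 3: row 1 has {b,d}; column 3 has {b,d}; that leaves c.
At row 2, column 2: row 2 has {b,c}; column 2 has {b,c}; that leaves d.

d b c / c d b / b c d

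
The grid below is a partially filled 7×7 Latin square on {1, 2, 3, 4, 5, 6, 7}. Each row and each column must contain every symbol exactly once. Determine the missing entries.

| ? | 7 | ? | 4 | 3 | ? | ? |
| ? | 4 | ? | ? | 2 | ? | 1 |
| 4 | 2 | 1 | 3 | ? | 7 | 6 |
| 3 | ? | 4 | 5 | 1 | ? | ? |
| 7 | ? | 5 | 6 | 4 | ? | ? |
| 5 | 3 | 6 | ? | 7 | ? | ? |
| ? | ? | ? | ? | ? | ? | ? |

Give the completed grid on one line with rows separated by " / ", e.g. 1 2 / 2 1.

1 7 2 4 3 6 5 / 6 4 3 7 2 5 1 / 4 2 1 3 5 7 6 / 3 6 4 5 1 2 7 / 7 1 5 6 4 3 2 / 5 3 6 2 7 1 4 / 2 5 7 1 6 4 3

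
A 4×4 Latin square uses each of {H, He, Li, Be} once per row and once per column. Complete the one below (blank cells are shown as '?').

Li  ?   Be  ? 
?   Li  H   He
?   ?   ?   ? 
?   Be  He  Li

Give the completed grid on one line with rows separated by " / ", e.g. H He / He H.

Li He Be H / Be Li H He / He H Li Be / H Be He Li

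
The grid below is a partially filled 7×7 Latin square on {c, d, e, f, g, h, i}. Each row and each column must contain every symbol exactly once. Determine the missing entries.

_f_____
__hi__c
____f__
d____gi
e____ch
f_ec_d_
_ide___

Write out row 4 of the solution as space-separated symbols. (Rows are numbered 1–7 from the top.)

d e f h c g i

(r2,c1): row 2 has {c,h,i}; column 1 has {d,e,f}, so it must be g.
(r6,c7): row 6 has {c,d,e,f}; column 7 has {c,h,i}, so it must be g.
(r7,c7): row 7 has {d,e,i}; column 7 has {c,g,h,i}, so it must be f.
(r6,c2): row 6 has {c,d,e,f,g}; column 2 has {f,i}, so it must be h.
(r6,c5): row 6 has {c,d,e,f,g,h}; column 5 has {f}, so it must be i.
(r7,c6): row 7 has {d,e,f,i}; column 6 has {c,d,g}, so it must be h.
(r7,c1): row 7 has {d,e,f,h,i}; column 1 has {d,e,f,g}, so it must be c.
(r7,c5): row 7 has {c,d,e,f,h,i}; column 5 has {f,i}, so it must be g.
(r5,c5): row 5 has {c,e,h}; column 5 has {f,g,i}, so it must be d.
(r2,c5): row 2 has {c,g,h,i}; column 5 has {d,f,g,i}, so it must be e.
(r2,c6): row 2 has {c,e,g,h,i}; column 6 has {c,d,g,h}, so it must be f.
(r5,c2): row 5 has {c,d,e,h}; column 2 has {f,h,i}, so it must be g.
(r5,c4): row 5 has {c,d,e,g,h}; column 4 has {c,e,i}, so it must be f.
(r2,c2): row 2 has {c,e,f,g,h,i}; column 2 has {f,g,h,i}, so it must be d.
(r4,c4): row 4 has {d,g,i}; column 4 has {c,e,f,i}, so it must be h.
(r4,c5): row 4 has {d,g,h,i}; column 5 has {d,e,f,g,i}, so it must be c.
(r5,c3): row 5 has {c,d,e,f,g,h}; column 3 has {d,e,h}, so it must be i.
(r1,c5): row 1 has {f}; column 5 has {c,d,e,f,g,i}, so it must be h.
(r4,c2): row 4 has {c,d,g,h,i}; column 2 has {d,f,g,h,i}, so it must be e.
(r4,c3): row 4 has {c,d,e,g,h,i}; column 3 has {d,e,h,i}, so it must be f.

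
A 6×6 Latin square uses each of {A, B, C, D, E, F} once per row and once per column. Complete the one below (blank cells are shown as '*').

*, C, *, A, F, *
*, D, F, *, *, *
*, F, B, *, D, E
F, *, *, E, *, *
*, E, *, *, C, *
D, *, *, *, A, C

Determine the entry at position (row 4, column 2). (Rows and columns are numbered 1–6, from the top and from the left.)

A

(r3,c4) = C
(r4,c5) = B
(r6,c2) = B
(r6,c3) = E
(r6,c4) = F
(r1,c3) = D
(r1,c6) = B
(r2,c4) = B
(r2,c5) = E
(r2,c6) = A
(r3,c1) = A
(r4,c2) = A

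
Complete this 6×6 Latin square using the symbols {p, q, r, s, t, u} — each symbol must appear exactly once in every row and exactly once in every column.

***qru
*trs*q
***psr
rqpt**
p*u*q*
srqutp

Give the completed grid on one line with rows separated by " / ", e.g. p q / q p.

(r1,c1) = t
(r1,c3) = s
(r2,c1) = u
(r2,c5) = p
(r3,c1) = q
(r3,c2) = u
(r3,c3) = t
(r4,c5) = u
(r4,c6) = s
(r5,c2) = s
(r5,c4) = r
(r5,c6) = t
(r1,c2) = p

t p s q r u / u t r s p q / q u t p s r / r q p t u s / p s u r q t / s r q u t p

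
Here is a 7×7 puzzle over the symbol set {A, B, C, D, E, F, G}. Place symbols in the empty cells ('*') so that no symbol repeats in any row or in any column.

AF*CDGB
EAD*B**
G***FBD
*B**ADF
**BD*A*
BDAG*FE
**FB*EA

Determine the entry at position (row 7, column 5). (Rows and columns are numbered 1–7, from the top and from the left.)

(r1,c3) = E
(r2,c4) = F
(r2,c6) = C
(r2,c7) = G
(r3,c3) = C
(r4,c1) = C
(r4,c3) = G
(r4,c4) = E
(r5,c1) = F
(r5,c7) = C
(r6,c5) = C
(r7,c1) = D
(r7,c5) = G

G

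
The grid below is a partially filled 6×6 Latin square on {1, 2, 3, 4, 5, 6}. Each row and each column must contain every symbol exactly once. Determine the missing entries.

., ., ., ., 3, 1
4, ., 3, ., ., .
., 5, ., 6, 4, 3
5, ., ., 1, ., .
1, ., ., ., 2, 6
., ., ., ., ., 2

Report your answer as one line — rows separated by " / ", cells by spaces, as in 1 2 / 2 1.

6 2 4 5 3 1 / 4 6 3 2 1 5 / 2 5 1 6 4 3 / 5 3 2 1 6 4 / 1 4 5 3 2 6 / 3 1 6 4 5 2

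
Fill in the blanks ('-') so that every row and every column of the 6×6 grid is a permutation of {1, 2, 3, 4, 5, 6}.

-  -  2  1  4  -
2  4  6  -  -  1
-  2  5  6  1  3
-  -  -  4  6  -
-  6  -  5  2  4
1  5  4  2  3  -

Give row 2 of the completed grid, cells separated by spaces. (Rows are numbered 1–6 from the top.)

(r1,c2): row 1 has {1,2,4}; column 2 has {2,4,5,6}, so it must be 3.
(r2,c4): row 2 has {1,2,4,6}; column 4 has {1,2,4,5,6}, so it must be 3.
(r2,c5): row 2 has {1,2,3,4,6}; column 5 has {1,2,3,4,6}, so it must be 5.

2 4 6 3 5 1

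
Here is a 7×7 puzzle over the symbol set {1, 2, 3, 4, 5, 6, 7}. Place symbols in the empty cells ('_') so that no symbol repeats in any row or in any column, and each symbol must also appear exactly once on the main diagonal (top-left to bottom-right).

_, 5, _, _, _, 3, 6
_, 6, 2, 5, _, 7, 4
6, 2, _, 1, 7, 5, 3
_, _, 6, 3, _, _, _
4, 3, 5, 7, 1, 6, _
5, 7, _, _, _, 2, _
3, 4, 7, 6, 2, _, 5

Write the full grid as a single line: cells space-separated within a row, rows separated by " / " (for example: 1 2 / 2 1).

7 5 1 2 4 3 6 / 1 6 2 5 3 7 4 / 6 2 4 1 7 5 3 / 2 1 6 3 5 4 7 / 4 3 5 7 1 6 2 / 5 7 3 4 6 2 1 / 3 4 7 6 2 1 5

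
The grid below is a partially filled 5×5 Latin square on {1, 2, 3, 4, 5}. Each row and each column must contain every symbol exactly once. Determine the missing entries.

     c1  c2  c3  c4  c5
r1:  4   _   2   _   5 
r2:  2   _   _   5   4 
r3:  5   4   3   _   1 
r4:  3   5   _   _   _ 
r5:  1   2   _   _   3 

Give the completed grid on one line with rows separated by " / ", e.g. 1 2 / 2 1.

4 1 2 3 5 / 2 3 1 5 4 / 5 4 3 2 1 / 3 5 4 1 2 / 1 2 5 4 3

Cell (r2,c3): row 2 has {2,4,5}; column 3 has {2,3} → 1.
Cell (r3,c4): row 3 has {1,3,4,5}; column 4 has {5} → 2.
Cell (r4,c3): row 4 has {3,5}; column 3 has {1,2,3} → 4.
Cell (r4,c4): row 4 has {3,4,5}; column 4 has {2,5} → 1.
Cell (r4,c5): row 4 has {1,3,4,5}; column 5 has {1,3,4,5} → 2.
Cell (r5,c3): row 5 has {1,2,3}; column 3 has {1,2,3,4} → 5.
Cell (r5,c4): row 5 has {1,2,3,5}; column 4 has {1,2,5} → 4.
Cell (r1,c4): row 1 has {2,4,5}; column 4 has {1,2,4,5} → 3.
Cell (r2,c2): row 2 has {1,2,4,5}; column 2 has {2,4,5} → 3.
Cell (r1,c2): row 1 has {2,3,4,5}; column 2 has {2,3,4,5} → 1.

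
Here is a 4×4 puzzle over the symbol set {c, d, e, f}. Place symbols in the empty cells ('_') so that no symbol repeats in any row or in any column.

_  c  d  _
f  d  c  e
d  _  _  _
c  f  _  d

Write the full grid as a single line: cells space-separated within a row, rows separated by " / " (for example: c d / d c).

e c d f / f d c e / d e f c / c f e d

At row 1, column 1: row 1 has {c,d}; column 1 has {c,d,f}; that leaves e.
At row 1, column 4: row 1 has {c,d,e}; column 4 has {d,e}; that leaves f.
At row 3, column 2: row 3 has {d}; column 2 has {c,d,f}; that leaves e.
At row 3, column 3: row 3 has {d,e}; column 3 has {c,d}; that leaves f.
At row 3, column 4: row 3 has {d,e,f}; column 4 has {d,e,f}; that leaves c.
At row 4, column 3: row 4 has {c,d,f}; column 3 has {c,d,f}; that leaves e.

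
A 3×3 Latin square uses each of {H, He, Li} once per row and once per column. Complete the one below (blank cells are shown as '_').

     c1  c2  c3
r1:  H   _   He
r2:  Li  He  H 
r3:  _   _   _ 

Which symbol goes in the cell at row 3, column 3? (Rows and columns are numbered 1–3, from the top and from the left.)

Li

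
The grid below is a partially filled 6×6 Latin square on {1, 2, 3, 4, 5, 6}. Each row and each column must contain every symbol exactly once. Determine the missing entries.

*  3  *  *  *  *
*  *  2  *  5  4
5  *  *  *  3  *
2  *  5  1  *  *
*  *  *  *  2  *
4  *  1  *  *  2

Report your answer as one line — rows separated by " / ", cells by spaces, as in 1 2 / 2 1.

6 3 4 2 1 5 / 3 1 2 6 5 4 / 5 2 6 4 3 1 / 2 6 5 1 4 3 / 1 4 3 5 2 6 / 4 5 1 3 6 2

(r6,c5): row 6 has {1,2,4}; column 5 has {2,3,5}, so it must be 6.
(r4,c5): row 4 has {1,2,5}; column 5 has {2,3,5,6}, so it must be 4.
(r6,c2): row 6 has {1,2,4,6}; column 2 has {3}, so it must be 5.
(r6,c4): row 6 has {1,2,4,5,6}; column 4 has {1}, so it must be 3.
(r1,c5): row 1 has {3}; column 5 has {2,3,4,5,6}, so it must be 1.
(r2,c4): row 2 has {2,4,5}; column 4 has {1,3}, so it must be 6.
(r4,c2): row 4 has {1,2,4,5}; column 2 has {3,5}, so it must be 6.
(r4,c6): row 4 has {1,2,4,5,6}; column 6 has {2,4}, so it must be 3.
(r1,c1): row 1 has {1,3}; column 1 has {2,4,5}, so it must be 6.
(r1,c3): row 1 has {1,3,6}; column 3 has {1,2,5}, so it must be 4.
(r1,c6): row 1 has {1,3,4,6}; column 6 has {2,3,4}, so it must be 5.
(r2,c2): row 2 has {2,4,5,6}; column 2 has {3,5,6}, so it must be 1.
(r3,c3): row 3 has {3,5}; column 3 has {1,2,4,5}, so it must be 6.
(r3,c6): row 3 has {3,5,6}; column 6 has {2,3,4,5}, so it must be 1.
(r5,c2): row 5 has {2}; column 2 has {1,3,5,6}, so it must be 4.
(r5,c3): row 5 has {2,4}; column 3 has {1,2,4,5,6}, so it must be 3.
(r5,c4): row 5 has {2,3,4}; column 4 has {1,3,6}, so it must be 5.
(r5,c6): row 5 has {2,3,4,5}; column 6 has {1,2,3,4,5}, so it must be 6.
(r1,c4): row 1 has {1,3,4,5,6}; column 4 has {1,3,5,6}, so it must be 2.
(r2,c1): row 2 has {1,2,4,5,6}; column 1 has {2,4,5,6}, so it must be 3.
(r3,c2): row 3 has {1,3,5,6}; column 2 has {1,3,4,5,6}, so it must be 2.
(r3,c4): row 3 has {1,2,3,5,6}; column 4 has {1,2,3,5,6}, so it must be 4.
(r5,c1): row 5 has {2,3,4,5,6}; column 1 has {2,3,4,5,6}, so it must be 1.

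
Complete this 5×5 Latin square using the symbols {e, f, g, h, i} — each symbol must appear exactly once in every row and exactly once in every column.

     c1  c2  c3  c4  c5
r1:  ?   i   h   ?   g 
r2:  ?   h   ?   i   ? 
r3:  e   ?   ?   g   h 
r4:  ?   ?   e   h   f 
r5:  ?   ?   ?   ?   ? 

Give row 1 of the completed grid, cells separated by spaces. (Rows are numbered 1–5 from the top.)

Cell (r1,c1): row 1 has {g,h,i}; column 1 has {e} → f.
Cell (r1,c4): row 1 has {f,g,h,i}; column 4 has {g,h,i} → e.

f i h e g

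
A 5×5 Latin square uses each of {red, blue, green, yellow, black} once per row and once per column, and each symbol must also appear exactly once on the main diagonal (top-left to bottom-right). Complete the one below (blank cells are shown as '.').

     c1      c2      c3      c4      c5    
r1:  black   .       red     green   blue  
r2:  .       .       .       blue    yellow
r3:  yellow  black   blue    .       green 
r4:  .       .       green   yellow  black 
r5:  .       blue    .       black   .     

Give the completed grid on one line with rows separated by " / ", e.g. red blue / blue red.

Cell (r1,c2): row 1 has {red,blue,green,black}; column 2 has {blue,black} → yellow.
Cell (r2,c3): row 2 has {blue,yellow}; column 3 has {red,blue,green} → black.
Cell (r3,c4): row 3 has {blue,green,yellow,black}; column 4 has {blue,green,yellow,black} → red.
Cell (r4,c2): row 4 has {green,yellow,black}; column 2 has {blue,yellow,black} → red.
Cell (r5,c3): row 5 has {blue,black}; column 3 has {red,blue,green,black} → yellow.
Cell (r5,c5): row 5 has {blue,yellow,black}; column 5 has {blue,green,yellow,black}; the diagonal has {blue,yellow,black} → red.
Cell (r2,c2): row 2 has {blue,yellow,black}; column 2 has {red,blue,yellow,black}; the diagonal has {red,blue,yellow,black} → green.
Cell (r4,c1): row 4 has {red,green,yellow,black}; column 1 has {yellow,black} → blue.
Cell (r5,c1): row 5 has {red,blue,yellow,black}; column 1 has {blue,yellow,black} → green.
Cell (r2,c1): row 2 has {blue,green,yellow,black}; column 1 has {blue,green,yellow,black} → red.

black yellow red green blue / red green black blue yellow / yellow black blue red green / blue red green yellow black / green blue yellow black red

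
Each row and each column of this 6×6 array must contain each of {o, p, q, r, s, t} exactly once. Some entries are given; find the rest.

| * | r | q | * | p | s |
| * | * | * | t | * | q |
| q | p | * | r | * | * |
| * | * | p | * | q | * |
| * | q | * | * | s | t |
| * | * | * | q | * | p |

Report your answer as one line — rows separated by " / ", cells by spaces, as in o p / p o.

At row 1, column 4: row 1 has {p,q,r,s}; column 4 has {q,r,t}; that leaves o.
At row 3, column 6: row 3 has {p,q,r}; column 6 has {p,q,s,t}; that leaves o.
At row 4, column 4: row 4 has {p,q}; column 4 has {o,q,r,t}; that leaves s.
At row 4, column 6: row 4 has {p,q,s}; column 6 has {o,p,q,s,t}; that leaves r.
At row 5, column 4: row 5 has {q,s,t}; column 4 has {o,q,r,s,t}; that leaves p.
At row 1, column 1: row 1 has {o,p,q,r,s}; column 1 has {q}; that leaves t.
At row 3, column 5: row 3 has {o,p,q,r}; column 5 has {p,q,s}; that leaves t.
At row 4, column 1: row 4 has {p,q,r,s}; column 1 has {q,t}; that leaves o.
At row 4, column 2: row 4 has {o,p,q,r,s}; column 2 has {p,q,r}; that leaves t.
At row 5, column 1: row 5 has {p,q,s,t}; column 1 has {o,q,t}; that leaves r.
At row 5, column 3: row 5 has {p,q,r,s,t}; column 3 has {p,q}; that leaves o.
At row 6, column 1: row 6 has {p,q}; column 1 has {o,q,r,t}; that leaves s.
At row 6, column 2: row 6 has {p,q,s}; column 2 has {p,q,r,t}; that leaves o.
At row 6, column 5: row 6 has {o,p,q,s}; column 5 has {p,q,s,t}; that leaves r.
At row 2, column 1: row 2 has {q,t}; column 1 has {o,q,r,s,t}; that leaves p.
At row 2, column 2: row 2 has {p,q,t}; column 2 has {o,p,q,r,t}; that leaves s.
At row 2, column 3: row 2 has {p,q,s,t}; column 3 has {o,p,q}; that leaves r.
At row 2, column 5: row 2 has {p,q,r,s,t}; column 5 has {p,q,r,s,t}; that leaves o.
At row 3, column 3: row 3 has {o,p,q,r,t}; column 3 has {o,p,q,r}; that leaves s.
At row 6, column 3: row 6 has {o,p,q,r,s}; column 3 has {o,p,q,r,s}; that leaves t.

t r q o p s / p s r t o q / q p s r t o / o t p s q r / r q o p s t / s o t q r p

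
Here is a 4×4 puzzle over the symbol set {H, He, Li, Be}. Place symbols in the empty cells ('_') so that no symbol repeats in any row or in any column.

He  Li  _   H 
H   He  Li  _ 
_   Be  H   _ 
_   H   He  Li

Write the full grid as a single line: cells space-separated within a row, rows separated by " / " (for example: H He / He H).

row 1 has {H,He,Li}; column 3 has {H,He,Li} — only Be is left for (r1,c3).
row 2 has {H,He,Li}; column 4 has {H,Li} — only Be is left for (r2,c4).
row 3 has {H,Be}; column 1 has {H,He} — only Li is left for (r3,c1).
row 3 has {H,Li,Be}; column 4 has {H,Li,Be} — only He is left for (r3,c4).
row 4 has {H,He,Li}; column 1 has {H,He,Li} — only Be is left for (r4,c1).

He Li Be H / H He Li Be / Li Be H He / Be H He Li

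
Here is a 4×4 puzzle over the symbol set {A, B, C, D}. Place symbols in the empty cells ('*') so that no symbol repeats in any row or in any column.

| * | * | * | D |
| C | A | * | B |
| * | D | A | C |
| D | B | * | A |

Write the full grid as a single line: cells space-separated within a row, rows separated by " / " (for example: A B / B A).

(r1,c2): row 1 has {D}; column 2 has {A,B,D}, so it must be C.
(r1,c3): row 1 has {C,D}; column 3 has {A}, so it must be B.
(r2,c3): row 2 has {A,B,C}; column 3 has {A,B}, so it must be D.
(r3,c1): row 3 has {A,C,D}; column 1 has {C,D}, so it must be B.
(r4,c3): row 4 has {A,B,D}; column 3 has {A,B,D}, so it must be C.
(r1,c1): row 1 has {B,C,D}; column 1 has {B,C,D}, so it must be A.

A C B D / C A D B / B D A C / D B C A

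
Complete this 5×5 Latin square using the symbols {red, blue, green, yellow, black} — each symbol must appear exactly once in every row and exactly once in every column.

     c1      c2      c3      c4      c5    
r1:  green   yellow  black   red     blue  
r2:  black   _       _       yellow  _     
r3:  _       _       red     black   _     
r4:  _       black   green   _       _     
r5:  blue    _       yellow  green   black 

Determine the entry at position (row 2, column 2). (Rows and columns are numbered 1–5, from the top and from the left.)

(r2,c3): row 2 has {yellow,black}; column 3 has {red,green,yellow,black}, so it must be blue.
(r3,c1): row 3 has {red,black}; column 1 has {blue,green,black}, so it must be yellow.
(r3,c5): row 3 has {red,yellow,black}; column 5 has {blue,black}, so it must be green.
(r4,c1): row 4 has {green,black}; column 1 has {blue,green,yellow,black}, so it must be red.
(r4,c4): row 4 has {red,green,black}; column 4 has {red,green,yellow,black}, so it must be blue.
(r4,c5): row 4 has {red,blue,green,black}; column 5 has {blue,green,black}, so it must be yellow.
(r5,c2): row 5 has {blue,green,yellow,black}; column 2 has {yellow,black}, so it must be red.
(r2,c2): row 2 has {blue,yellow,black}; column 2 has {red,yellow,black}, so it must be green.

green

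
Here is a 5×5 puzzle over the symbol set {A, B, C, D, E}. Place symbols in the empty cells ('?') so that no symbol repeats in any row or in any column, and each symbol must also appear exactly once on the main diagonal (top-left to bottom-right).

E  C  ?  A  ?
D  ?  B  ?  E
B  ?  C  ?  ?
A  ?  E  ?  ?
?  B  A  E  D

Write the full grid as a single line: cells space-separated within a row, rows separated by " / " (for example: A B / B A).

E C D A B / D A B C E / B E C D A / A D E B C / C B A E D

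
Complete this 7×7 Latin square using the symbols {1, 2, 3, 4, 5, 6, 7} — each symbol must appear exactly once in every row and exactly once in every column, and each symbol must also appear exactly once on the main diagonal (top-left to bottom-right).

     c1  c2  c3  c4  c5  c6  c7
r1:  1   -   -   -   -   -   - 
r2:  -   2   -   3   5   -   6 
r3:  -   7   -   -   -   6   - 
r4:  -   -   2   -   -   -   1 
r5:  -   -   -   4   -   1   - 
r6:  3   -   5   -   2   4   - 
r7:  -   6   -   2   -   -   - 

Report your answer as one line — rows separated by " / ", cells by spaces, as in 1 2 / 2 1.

1 3 6 5 7 2 4 / 4 2 1 3 5 7 6 / 5 7 3 1 4 6 2 / 6 4 2 7 3 5 1 / 2 5 7 4 6 1 3 / 3 1 5 6 2 4 7 / 7 6 4 2 1 3 5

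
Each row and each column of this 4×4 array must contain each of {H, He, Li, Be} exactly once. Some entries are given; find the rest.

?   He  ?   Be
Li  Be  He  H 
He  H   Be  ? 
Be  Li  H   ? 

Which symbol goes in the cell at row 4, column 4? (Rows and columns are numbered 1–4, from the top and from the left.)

He

(r1,c1): row 1 has {He,Be}; column 1 has {He,Li,Be}, so it must be H.
(r1,c3): row 1 has {H,He,Be}; column 3 has {H,He,Be}, so it must be Li.
(r3,c4): row 3 has {H,He,Be}; column 4 has {H,Be}, so it must be Li.
(r4,c4): row 4 has {H,Li,Be}; column 4 has {H,Li,Be}, so it must be He.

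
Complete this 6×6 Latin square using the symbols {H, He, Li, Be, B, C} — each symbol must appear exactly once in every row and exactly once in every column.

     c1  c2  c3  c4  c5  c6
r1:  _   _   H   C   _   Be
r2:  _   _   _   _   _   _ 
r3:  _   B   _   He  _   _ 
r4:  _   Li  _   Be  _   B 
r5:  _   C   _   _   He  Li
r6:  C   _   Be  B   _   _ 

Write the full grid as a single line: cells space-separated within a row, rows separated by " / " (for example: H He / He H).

Li He H C B Be / B Be He Li C H / H B Li He Be C / He Li C Be H B / Be C B H He Li / C H Be B Li He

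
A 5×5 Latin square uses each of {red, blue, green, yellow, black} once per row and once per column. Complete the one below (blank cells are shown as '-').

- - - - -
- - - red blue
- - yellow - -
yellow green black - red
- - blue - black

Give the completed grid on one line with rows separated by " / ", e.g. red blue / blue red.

blue black red green yellow / black yellow green red blue / red blue yellow black green / yellow green black blue red / green red blue yellow black

(r2,c3) = green
(r3,c5) = green
(r4,c4) = blue
(r1,c3) = red
(r1,c5) = yellow
(r2,c1) = black
(r2,c2) = yellow
(r3,c4) = black
(r5,c2) = red
(r1,c4) = green
(r3,c2) = blue
(r5,c1) = green
(r5,c4) = yellow
(r1,c1) = blue
(r1,c2) = black
(r3,c1) = red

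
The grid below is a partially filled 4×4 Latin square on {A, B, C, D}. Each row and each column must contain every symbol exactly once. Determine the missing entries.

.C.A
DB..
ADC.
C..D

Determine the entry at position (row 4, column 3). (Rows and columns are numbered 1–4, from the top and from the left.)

B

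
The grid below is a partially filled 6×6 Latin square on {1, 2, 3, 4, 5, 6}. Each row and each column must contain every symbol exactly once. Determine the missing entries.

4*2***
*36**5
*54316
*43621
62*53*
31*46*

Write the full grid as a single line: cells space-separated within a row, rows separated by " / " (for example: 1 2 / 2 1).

4 6 2 1 5 3 / 1 3 6 2 4 5 / 2 5 4 3 1 6 / 5 4 3 6 2 1 / 6 2 1 5 3 4 / 3 1 5 4 6 2

row 1 has {2,4}; column 2 has {1,2,3,4,5} — only 6 is left for (r1,c2).
row 1 has {2,4,6}; column 4 has {3,4,5,6} — only 1 is left for (r1,c4).
row 1 has {1,2,4,6}; column 5 has {1,2,3,6} — only 5 is left for (r1,c5).
row 1 has {1,2,4,5,6}; column 6 has {1,5,6} — only 3 is left for (r1,c6).
row 2 has {3,5,6}; column 4 has {1,3,4,5,6} — only 2 is left for (r2,c4).
row 2 has {2,3,5,6}; column 5 has {1,2,3,5,6} — only 4 is left for (r2,c5).
row 3 has {1,3,4,5,6}; column 1 has {3,4,6} — only 2 is left for (r3,c1).
row 4 has {1,2,3,4,6}; column 1 has {2,3,4,6} — only 5 is left for (r4,c1).
row 5 has {2,3,5,6}; column 3 has {2,3,4,6} — only 1 is left for (r5,c3).
row 5 has {1,2,3,5,6}; column 6 has {1,3,5,6} — only 4 is left for (r5,c6).
row 6 has {1,3,4,6}; column 3 has {1,2,3,4,6} — only 5 is left for (r6,c3).
row 6 has {1,3,4,5,6}; column 6 has {1,3,4,5,6} — only 2 is left for (r6,c6).
row 2 has {2,3,4,5,6}; column 1 has {2,3,4,5,6} — only 1 is left for (r2,c1).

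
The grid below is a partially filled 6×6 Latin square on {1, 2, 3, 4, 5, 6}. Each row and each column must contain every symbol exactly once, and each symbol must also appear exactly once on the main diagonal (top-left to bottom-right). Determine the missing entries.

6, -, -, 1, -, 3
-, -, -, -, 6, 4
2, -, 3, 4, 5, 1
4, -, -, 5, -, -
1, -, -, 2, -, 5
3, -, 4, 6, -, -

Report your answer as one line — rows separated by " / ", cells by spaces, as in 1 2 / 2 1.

(r2,c1): row 2 has {4,6}; column 1 has {1,2,3,4,6}, so it must be 5.
(r2,c4): row 2 has {4,5,6}; column 4 has {1,2,4,5,6}, so it must be 3.
(r3,c2): row 3 has {1,2,3,4,5}; column 2 is empty so far, so it must be 6.
(r5,c3): row 5 has {1,2,5}; column 3 has {3,4}, so it must be 6.
(r5,c5): row 5 has {1,2,5,6}; column 5 has {5,6}; the diagonal has {3,5,6}, so it must be 4.
(r6,c6): row 6 has {3,4,6}; column 6 has {1,3,4,5}; the diagonal has {3,4,5,6}, so it must be 2.
(r1,c5): row 1 has {1,3,6}; column 5 has {4,5,6}, so it must be 2.
(r2,c2): row 2 has {3,4,5,6}; column 2 has {6}; the diagonal has {2,3,4,5,6}, so it must be 1.
(r2,c3): row 2 has {1,3,4,5,6}; column 3 has {3,4,6}, so it must be 2.
(r4,c3): row 4 has {4,5}; column 3 has {2,3,4,6}, so it must be 1.
(r4,c5): row 4 has {1,4,5}; column 5 has {2,4,5,6}, so it must be 3.
(r4,c6): row 4 has {1,3,4,5}; column 6 has {1,2,3,4,5}, so it must be 6.
(r5,c2): row 5 has {1,2,4,5,6}; column 2 has {1,6}, so it must be 3.
(r6,c2): row 6 has {2,3,4,6}; column 2 has {1,3,6}, so it must be 5.
(r6,c5): row 6 has {2,3,4,5,6}; column 5 has {2,3,4,5,6}, so it must be 1.
(r1,c2): row 1 has {1,2,3,6}; column 2 has {1,3,5,6}, so it must be 4.
(r1,c3): row 1 has {1,2,3,4,6}; column 3 has {1,2,3,4,6}, so it must be 5.
(r4,c2): row 4 has {1,3,4,5,6}; column 2 has {1,3,4,5,6}, so it must be 2.

6 4 5 1 2 3 / 5 1 2 3 6 4 / 2 6 3 4 5 1 / 4 2 1 5 3 6 / 1 3 6 2 4 5 / 3 5 4 6 1 2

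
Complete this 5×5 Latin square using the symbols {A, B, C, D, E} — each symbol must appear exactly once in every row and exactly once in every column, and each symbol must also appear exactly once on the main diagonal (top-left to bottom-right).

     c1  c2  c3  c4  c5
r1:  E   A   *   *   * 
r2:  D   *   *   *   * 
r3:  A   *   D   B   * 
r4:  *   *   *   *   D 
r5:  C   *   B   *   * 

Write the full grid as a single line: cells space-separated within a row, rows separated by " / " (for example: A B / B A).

E A C D B / D B E A C / A C D B E / B E A C D / C D B E A

(r1,c3) = C
(r1,c4) = D
(r1,c5) = B
(r4,c1) = B
(r5,c5) = A
(r4,c4) = C
(r5,c4) = E
(r2,c2) = B
(r2,c4) = A
(r4,c2) = E
(r4,c3) = A
(r5,c2) = D
(r2,c3) = E
(r2,c5) = C
(r3,c2) = C
(r3,c5) = E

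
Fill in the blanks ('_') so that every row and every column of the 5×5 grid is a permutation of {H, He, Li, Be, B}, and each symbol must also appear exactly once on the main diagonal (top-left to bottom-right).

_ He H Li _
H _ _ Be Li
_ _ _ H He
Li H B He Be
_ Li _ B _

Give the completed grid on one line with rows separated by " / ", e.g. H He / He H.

Be He H Li B / H B He Be Li / B Be Li H He / Li H B He Be / He Li Be B H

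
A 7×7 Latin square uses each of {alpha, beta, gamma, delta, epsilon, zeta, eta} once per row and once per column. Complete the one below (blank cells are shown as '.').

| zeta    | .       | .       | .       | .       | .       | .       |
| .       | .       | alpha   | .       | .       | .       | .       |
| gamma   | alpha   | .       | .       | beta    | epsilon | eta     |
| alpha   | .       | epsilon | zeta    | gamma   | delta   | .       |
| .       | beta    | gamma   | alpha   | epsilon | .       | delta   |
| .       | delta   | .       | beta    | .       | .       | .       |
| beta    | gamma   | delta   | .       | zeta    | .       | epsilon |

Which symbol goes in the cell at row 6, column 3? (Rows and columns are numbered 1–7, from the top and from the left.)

row 3 has {alpha,beta,gamma,epsilon,eta}; column 3 has {alpha,gamma,delta,epsilon} — only zeta is left for (r3,c3).
row 3 has {alpha,beta,gamma,epsilon,zeta,eta}; column 4 has {alpha,beta,zeta} — only delta is left for (r3,c4).
row 4 has {alpha,gamma,delta,epsilon,zeta}; column 2 has {alpha,beta,gamma,delta} — only eta is left for (r4,c2).
row 4 has {alpha,gamma,delta,epsilon,zeta,eta}; column 7 has {delta,epsilon,eta} — only beta is left for (r4,c7).
row 5 has {alpha,beta,gamma,delta,epsilon}; column 1 has {alpha,beta,gamma,zeta} — only eta is left for (r5,c1).
row 5 has {alpha,beta,gamma,delta,epsilon,eta}; column 6 has {delta,epsilon} — only zeta is left for (r5,c6).
row 6 has {beta,delta}; column 1 has {alpha,beta,gamma,zeta,eta} — only epsilon is left for (r6,c1).
row 6 has {beta,delta,epsilon}; column 3 has {alpha,gamma,delta,epsilon,zeta} — only eta is left for (r6,c3).

eta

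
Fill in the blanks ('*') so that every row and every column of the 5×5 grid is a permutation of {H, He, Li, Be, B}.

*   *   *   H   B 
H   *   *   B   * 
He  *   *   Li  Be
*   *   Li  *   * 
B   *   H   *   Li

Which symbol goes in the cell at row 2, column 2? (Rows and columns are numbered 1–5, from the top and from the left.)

Li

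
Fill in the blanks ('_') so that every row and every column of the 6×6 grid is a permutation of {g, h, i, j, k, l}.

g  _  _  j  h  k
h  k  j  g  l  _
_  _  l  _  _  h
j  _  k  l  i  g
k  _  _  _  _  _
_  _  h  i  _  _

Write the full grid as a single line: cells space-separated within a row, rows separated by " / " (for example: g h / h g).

row 1 has {g,h,j,k}; column 3 has {h,j,k,l} — only i is left for (r1,c3).
row 2 has {g,h,j,k,l}; column 6 has {g,h,k} — only i is left for (r2,c6).
row 3 has {h,l}; column 1 has {g,h,j,k} — only i is left for (r3,c1).
row 3 has {h,i,l}; column 4 has {g,i,j,l} — only k is left for (r3,c4).
row 4 has {g,i,j,k,l}; column 2 has {k} — only h is left for (r4,c2).
row 5 has {k}; column 3 has {h,i,j,k,l} — only g is left for (r5,c3).
row 5 has {g,k}; column 4 has {g,i,j,k,l} — only h is left for (r5,c4).
row 5 has {g,h,k}; column 5 has {h,i,l} — only j is left for (r5,c5).
row 5 has {g,h,j,k}; column 6 has {g,h,i,k} — only l is left for (r5,c6).
row 6 has {h,i}; column 1 has {g,h,i,j,k} — only l is left for (r6,c1).
row 6 has {h,i,l}; column 6 has {g,h,i,k,l} — only j is left for (r6,c6).
row 1 has {g,h,i,j,k}; column 2 has {h,k} — only l is left for (r1,c2).
row 3 has {h,i,k,l}; column 5 has {h,i,j,l} — only g is left for (r3,c5).
row 5 has {g,h,j,k,l}; column 2 has {h,k,l} — only i is left for (r5,c2).
row 6 has {h,i,j,l}; column 2 has {h,i,k,l} — only g is left for (r6,c2).
row 6 has {g,h,i,j,l}; column 5 has {g,h,i,j,l} — only k is left for (r6,c5).
row 3 has {g,h,i,k,l}; column 2 has {g,h,i,k,l} — only j is left for (r3,c2).

g l i j h k / h k j g l i / i j l k g h / j h k l i g / k i g h j l / l g h i k j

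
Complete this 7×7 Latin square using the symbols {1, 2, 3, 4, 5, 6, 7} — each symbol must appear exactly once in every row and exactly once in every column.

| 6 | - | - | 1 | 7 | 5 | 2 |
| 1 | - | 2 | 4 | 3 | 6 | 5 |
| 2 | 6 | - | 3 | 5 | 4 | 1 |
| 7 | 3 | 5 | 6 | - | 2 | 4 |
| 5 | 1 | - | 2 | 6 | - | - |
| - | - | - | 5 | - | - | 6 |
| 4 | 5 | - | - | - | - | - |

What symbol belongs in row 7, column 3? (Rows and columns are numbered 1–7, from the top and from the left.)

6

row 1 has {1,2,5,6,7}; column 2 has {1,3,5,6} — only 4 is left for (r1,c2).
row 1 has {1,2,4,5,6,7}; column 3 has {2,5} — only 3 is left for (r1,c3).
row 2 has {1,2,3,4,5,6}; column 2 has {1,3,4,5,6} — only 7 is left for (r2,c2).
row 3 has {1,2,3,4,5,6}; column 3 has {2,3,5} — only 7 is left for (r3,c3).
row 4 has {2,3,4,5,6,7}; column 5 has {3,5,6,7} — only 1 is left for (r4,c5).
row 5 has {1,2,5,6}; column 3 has {2,3,5,7} — only 4 is left for (r5,c3).
row 6 has {5,6}; column 1 has {1,2,4,5,6,7} — only 3 is left for (r6,c1).
row 6 has {3,5,6}; column 2 has {1,3,4,5,6,7} — only 2 is left for (r6,c2).
row 6 has {2,3,5,6}; column 3 has {2,3,4,5,7} — only 1 is left for (r6,c3).
row 6 has {1,2,3,5,6}; column 5 has {1,3,5,6,7} — only 4 is left for (r6,c5).
row 6 has {1,2,3,4,5,6}; column 6 has {2,4,5,6} — only 7 is left for (r6,c6).
row 7 has {4,5}; column 3 has {1,2,3,4,5,7} — only 6 is left for (r7,c3).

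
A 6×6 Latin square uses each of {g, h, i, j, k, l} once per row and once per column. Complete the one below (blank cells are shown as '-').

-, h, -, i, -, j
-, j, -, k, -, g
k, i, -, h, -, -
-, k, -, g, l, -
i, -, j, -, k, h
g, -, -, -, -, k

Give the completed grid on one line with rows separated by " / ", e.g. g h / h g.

l h k i g j / h j l k i g / k i g h j l / j k h g l i / i g j l k h / g l i j h k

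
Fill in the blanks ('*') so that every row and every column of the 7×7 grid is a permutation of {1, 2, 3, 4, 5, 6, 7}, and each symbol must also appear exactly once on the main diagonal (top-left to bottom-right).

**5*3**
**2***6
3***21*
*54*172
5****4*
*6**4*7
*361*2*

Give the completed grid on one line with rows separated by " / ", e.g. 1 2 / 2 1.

2 7 5 4 3 6 1 / 4 1 2 5 7 3 6 / 3 4 7 6 2 1 5 / 6 5 4 3 1 7 2 / 5 2 1 7 6 4 3 / 1 6 3 2 4 5 7 / 7 3 6 1 5 2 4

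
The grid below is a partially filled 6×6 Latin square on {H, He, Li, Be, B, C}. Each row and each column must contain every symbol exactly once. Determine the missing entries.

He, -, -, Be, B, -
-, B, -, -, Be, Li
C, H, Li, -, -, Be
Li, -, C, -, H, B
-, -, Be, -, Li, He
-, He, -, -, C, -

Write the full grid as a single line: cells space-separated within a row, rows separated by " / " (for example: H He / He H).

He Li H Be B C / H B He C Be Li / C H Li B He Be / Li Be C He H B / B C Be H Li He / Be He B Li C H

(r1,c3) = H
(r1,c6) = C
(r2,c1) = H
(r2,c3) = He
(r2,c4) = C
(r3,c5) = He
(r4,c2) = Be
(r4,c4) = He
(r5,c1) = B
(r5,c2) = C
(r5,c4) = H
(r6,c1) = Be
(r6,c3) = B
(r6,c4) = Li
(r6,c6) = H
(r1,c2) = Li
(r3,c4) = B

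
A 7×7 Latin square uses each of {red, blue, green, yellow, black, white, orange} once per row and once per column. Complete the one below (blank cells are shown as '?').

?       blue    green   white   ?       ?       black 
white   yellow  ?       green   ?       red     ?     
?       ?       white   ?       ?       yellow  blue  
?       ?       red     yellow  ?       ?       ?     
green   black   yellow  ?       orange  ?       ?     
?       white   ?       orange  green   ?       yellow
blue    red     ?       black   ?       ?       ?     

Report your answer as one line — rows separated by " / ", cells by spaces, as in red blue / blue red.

At row 1, column 6: row 1 has {blue,green,black,white}; column 6 has {red,yellow}; that leaves orange.
At row 2, column 7: row 2 has {red,green,yellow,white}; column 7 has {blue,yellow,black}; that leaves orange.
At row 3, column 4: row 3 has {blue,yellow,white}; column 4 has {green,yellow,black,white,orange}; that leaves red.
At row 3, column 5: row 3 has {red,blue,yellow,white}; column 5 has {green,orange}; that leaves black.
At row 5, column 4: row 5 has {green,yellow,black,orange}; column 4 has {red,green,yellow,black,white,orange}; that leaves blue.
At row 5, column 6: row 5 has {blue,green,yellow,black,orange}; column 6 has {red,yellow,orange}; that leaves white.
At row 5, column 7: row 5 has {blue,green,yellow,black,white,orange}; column 7 has {blue,yellow,black,orange}; that leaves red.
At row 7, column 3: row 7 has {red,blue,black}; column 3 has {red,green,yellow,white}; that leaves orange.
At row 7, column 6: row 7 has {red,blue,black,orange}; column 6 has {red,yellow,white,orange}; that leaves green.
At row 7, column 7: row 7 has {red,blue,green,black,orange}; column 7 has {red,blue,yellow,black,orange}; that leaves white.
At row 2, column 5: row 2 has {red,green,yellow,white,orange}; column 5 has {green,black,orange}; that leaves blue.
At row 3, column 1: row 3 has {red,blue,yellow,black,white}; column 1 has {blue,green,white}; that leaves orange.
At row 3, column 2: row 3 has {red,blue,yellow,black,white,orange}; column 2 has {red,blue,yellow,black,white}; that leaves green.
At row 4, column 1: row 4 has {red,yellow}; column 1 has {blue,green,white,orange}; that leaves black.
At row 4, column 2: row 4 has {red,yellow,black}; column 2 has {red,blue,green,yellow,black,white}; that leaves orange.
At row 4, column 5: row 4 has {red,yellow,black,orange}; column 5 has {blue,green,black,orange}; that leaves white.
At row 4, column 6: row 4 has {red,yellow,black,white,orange}; column 6 has {red,green,yellow,white,orange}; that leaves blue.
At row 4, column 7: row 4 has {red,blue,yellow,black,white,orange}; column 7 has {red,blue,yellow,black,white,orange}; that leaves green.
At row 6, column 1: row 6 has {green,yellow,white,orange}; column 1 has {blue,green,black,white,orange}; that leaves red.
At row 6, column 6: row 6 has {red,green,yellow,white,orange}; column 6 has {red,blue,green,yellow,white,orange}; that leaves black.
At row 7, column 5: row 7 has {red,blue,green,black,white,orange}; column 5 has {blue,green,black,white,orange}; that leaves yellow.
At row 1, column 1: row 1 has {blue,green,black,white,orange}; column 1 has {red,blue,green,black,white,orange}; that leaves yellow.
At row 1, column 5: row 1 has {blue,green,yellow,black,white,orange}; column 5 has {blue,green,yellow,black,white,orange}; that leaves red.
At row 2, column 3: row 2 has {red,blue,green,yellow,white,orange}; column 3 has {red,green,yellow,white,orange}; that leaves black.
At row 6, column 3: row 6 has {red,green,yellow,black,white,orange}; column 3 has {red,green,yellow,black,white,orange}; that leaves blue.

yellow blue green white red orange black / white yellow black green blue red orange / orange green white red black yellow blue / black orange red yellow white blue green / green black yellow blue orange white red / red white blue orange green black yellow / blue red orange black yellow green white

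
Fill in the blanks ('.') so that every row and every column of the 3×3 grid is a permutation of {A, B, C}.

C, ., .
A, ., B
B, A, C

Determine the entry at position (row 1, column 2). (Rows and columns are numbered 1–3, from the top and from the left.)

B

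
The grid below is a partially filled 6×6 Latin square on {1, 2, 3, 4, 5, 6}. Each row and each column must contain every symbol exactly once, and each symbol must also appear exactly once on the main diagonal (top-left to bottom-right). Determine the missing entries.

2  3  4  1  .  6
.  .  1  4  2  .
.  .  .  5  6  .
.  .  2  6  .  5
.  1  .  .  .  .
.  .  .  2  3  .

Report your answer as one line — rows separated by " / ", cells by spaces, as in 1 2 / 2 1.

2 3 4 1 5 6 / 6 5 1 4 2 3 / 1 2 3 5 6 4 / 3 4 2 6 1 5 / 5 1 6 3 4 2 / 4 6 5 2 3 1

(r1,c5) = 5
(r2,c2) = 5
(r2,c6) = 3
(r3,c3) = 3
(r4,c2) = 4
(r4,c5) = 1
(r5,c4) = 3
(r5,c5) = 4
(r5,c6) = 2
(r6,c2) = 6
(r6,c3) = 5
(r6,c6) = 1
(r2,c1) = 6
(r3,c2) = 2
(r3,c6) = 4
(r4,c1) = 3
(r5,c1) = 5
(r5,c3) = 6
(r6,c1) = 4
(r3,c1) = 1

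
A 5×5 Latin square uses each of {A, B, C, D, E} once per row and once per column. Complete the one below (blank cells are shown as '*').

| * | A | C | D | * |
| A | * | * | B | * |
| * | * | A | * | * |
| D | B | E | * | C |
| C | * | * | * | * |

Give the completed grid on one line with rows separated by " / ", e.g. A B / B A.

(r2,c3) = D
(r2,c5) = E
(r4,c4) = A
(r5,c3) = B
(r5,c4) = E
(r1,c5) = B
(r2,c2) = C
(r3,c4) = C
(r3,c5) = D
(r5,c2) = D
(r5,c5) = A
(r1,c1) = E
(r3,c1) = B
(r3,c2) = E

E A C D B / A C D B E / B E A C D / D B E A C / C D B E A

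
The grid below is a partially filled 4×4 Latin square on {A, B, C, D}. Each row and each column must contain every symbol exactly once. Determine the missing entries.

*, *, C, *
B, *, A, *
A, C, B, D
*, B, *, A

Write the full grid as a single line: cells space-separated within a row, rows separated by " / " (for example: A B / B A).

D A C B / B D A C / A C B D / C B D A

Cell (r1,c1): row 1 has {C}; column 1 has {A,B} → D.
Cell (r1,c2): row 1 has {C,D}; column 2 has {B,C} → A.
Cell (r1,c4): row 1 has {A,C,D}; column 4 has {A,D} → B.
Cell (r2,c2): row 2 has {A,B}; column 2 has {A,B,C} → D.
Cell (r2,c4): row 2 has {A,B,D}; column 4 has {A,B,D} → C.
Cell (r4,c1): row 4 has {A,B}; column 1 has {A,B,D} → C.
Cell (r4,c3): row 4 has {A,B,C}; column 3 has {A,B,C} → D.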